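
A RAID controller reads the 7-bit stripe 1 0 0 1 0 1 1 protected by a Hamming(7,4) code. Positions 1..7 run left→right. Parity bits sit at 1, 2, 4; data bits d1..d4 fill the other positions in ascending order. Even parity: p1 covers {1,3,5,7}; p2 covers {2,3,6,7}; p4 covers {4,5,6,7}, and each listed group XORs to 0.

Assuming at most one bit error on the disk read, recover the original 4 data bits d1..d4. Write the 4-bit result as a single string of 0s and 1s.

s1 (pos 1,3,5,7): 1⊕0⊕0⊕1 = 0
s2 (pos 2,3,6,7): 0⊕0⊕1⊕1 = 0
s4 (pos 4,5,6,7): 1⊕0⊕1⊕1 = 1
Syndrome s4…s1 = 100 → error at position 4.
Flip position 4: 1001011 → 1000011
Read data bits from positions 3,5,6,7: 0011

0011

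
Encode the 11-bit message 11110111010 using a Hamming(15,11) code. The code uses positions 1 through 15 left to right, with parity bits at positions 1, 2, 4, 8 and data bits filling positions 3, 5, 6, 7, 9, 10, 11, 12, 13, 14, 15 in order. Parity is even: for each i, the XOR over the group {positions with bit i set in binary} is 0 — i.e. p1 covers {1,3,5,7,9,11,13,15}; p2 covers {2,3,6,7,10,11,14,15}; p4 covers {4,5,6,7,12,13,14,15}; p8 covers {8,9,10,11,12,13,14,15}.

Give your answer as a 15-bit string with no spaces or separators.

001111100111010

Place data at non-parity positions: p1 p2 1 p4 1 1 1 p8 0 1 1 1 0 1 0
p1 (pos 1,3,5,7,9,11,13,15): XOR of data positions = 1⊕1⊕1⊕0⊕1⊕0⊕0 = 0
p2 (pos 2,3,6,7,10,11,14,15): XOR of data positions = 1⊕1⊕1⊕1⊕1⊕1⊕0 = 0
p4 (pos 4,5,6,7,12,13,14,15): XOR of data positions = 1⊕1⊕1⊕1⊕0⊕1⊕0 = 1
p8 (pos 8,9,10,11,12,13,14,15): XOR of data positions = 0⊕1⊕1⊕1⊕0⊕1⊕0 = 0
Codeword: 001111100111010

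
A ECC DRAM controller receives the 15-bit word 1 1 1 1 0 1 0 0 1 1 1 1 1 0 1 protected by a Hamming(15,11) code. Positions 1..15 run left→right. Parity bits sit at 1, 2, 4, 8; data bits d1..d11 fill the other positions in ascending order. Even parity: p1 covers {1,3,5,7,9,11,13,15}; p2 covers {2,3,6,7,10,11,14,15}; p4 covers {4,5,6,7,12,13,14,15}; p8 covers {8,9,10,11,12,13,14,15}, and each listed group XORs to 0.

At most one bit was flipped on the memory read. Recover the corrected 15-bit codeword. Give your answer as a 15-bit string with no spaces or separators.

111001001111101

s1 (pos 1,3,5,7,9,11,13,15): 1⊕1⊕0⊕0⊕1⊕1⊕1⊕1 = 0
s2 (pos 2,3,6,7,10,11,14,15): 1⊕1⊕1⊕0⊕1⊕1⊕0⊕1 = 0
s4 (pos 4,5,6,7,12,13,14,15): 1⊕0⊕1⊕0⊕1⊕1⊕0⊕1 = 1
s8 (pos 8,9,10,11,12,13,14,15): 0⊕1⊕1⊕1⊕1⊕1⊕0⊕1 = 0
Syndrome s8…s1 = 0100 → error at position 4.
Flip position 4: 111101001111101 → 111001001111101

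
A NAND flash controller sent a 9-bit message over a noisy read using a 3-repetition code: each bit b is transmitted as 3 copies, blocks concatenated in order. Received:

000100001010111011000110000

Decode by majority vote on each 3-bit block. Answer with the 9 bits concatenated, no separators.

Block 1 (000): 0 ones → 0
Block 2 (100): 1 one → 0
Block 3 (001): 1 one → 0
Block 4 (010): 1 one → 0
Block 5 (111): 3 ones → 1
Block 6 (011): 2 ones → 1
Block 7 (000): 0 ones → 0
Block 8 (110): 2 ones → 1
Block 9 (000): 0 ones → 0

000011010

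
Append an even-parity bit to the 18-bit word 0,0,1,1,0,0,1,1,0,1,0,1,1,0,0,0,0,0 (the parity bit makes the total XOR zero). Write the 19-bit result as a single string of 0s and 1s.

0011001101011000001

XOR of the 18 data bits: 0⊕0⊕1⊕1⊕0⊕0⊕1⊕1⊕0⊕1⊕0⊕1⊕1⊕0⊕0⊕0⊕0⊕0 = 1
Parity bit = 1 (so all 19 bits XOR to 0).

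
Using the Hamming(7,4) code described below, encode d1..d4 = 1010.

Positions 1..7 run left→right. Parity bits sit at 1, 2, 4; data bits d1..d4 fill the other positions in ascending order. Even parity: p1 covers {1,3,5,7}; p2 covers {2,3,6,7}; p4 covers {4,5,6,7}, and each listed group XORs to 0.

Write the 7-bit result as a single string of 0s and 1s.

Place data at non-parity positions: p1 p2 1 p4 0 1 0
p1 (pos 1,3,5,7): XOR of data positions = 1⊕0⊕0 = 1
p2 (pos 2,3,6,7): XOR of data positions = 1⊕1⊕0 = 0
p4 (pos 4,5,6,7): XOR of data positions = 0⊕1⊕0 = 1
Codeword: 1011010

1011010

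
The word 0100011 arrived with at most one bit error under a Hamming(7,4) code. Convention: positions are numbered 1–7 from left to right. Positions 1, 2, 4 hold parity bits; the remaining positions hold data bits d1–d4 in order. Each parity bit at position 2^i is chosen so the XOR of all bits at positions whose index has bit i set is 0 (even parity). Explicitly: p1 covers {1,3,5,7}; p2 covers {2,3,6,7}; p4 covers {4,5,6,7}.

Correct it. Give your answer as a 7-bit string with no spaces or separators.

0110011

s1 (pos 1,3,5,7): 0⊕0⊕0⊕1 = 1
s2 (pos 2,3,6,7): 1⊕0⊕1⊕1 = 1
s4 (pos 4,5,6,7): 0⊕0⊕1⊕1 = 0
Syndrome s4…s1 = 011 → error at position 3.
Flip position 3: 0100011 → 0110011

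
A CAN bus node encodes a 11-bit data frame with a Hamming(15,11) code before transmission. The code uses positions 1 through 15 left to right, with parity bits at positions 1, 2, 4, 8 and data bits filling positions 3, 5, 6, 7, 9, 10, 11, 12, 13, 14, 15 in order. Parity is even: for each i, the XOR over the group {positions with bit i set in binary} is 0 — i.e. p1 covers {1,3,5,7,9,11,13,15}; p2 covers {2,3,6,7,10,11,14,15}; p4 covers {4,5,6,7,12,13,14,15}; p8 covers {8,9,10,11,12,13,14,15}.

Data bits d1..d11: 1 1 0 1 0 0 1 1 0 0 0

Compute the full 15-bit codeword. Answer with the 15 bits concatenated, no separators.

Place data at non-parity positions: p1 p2 1 p4 1 0 1 p8 0 0 1 1 0 0 0
p1 (pos 1,3,5,7,9,11,13,15): XOR of data positions = 1⊕1⊕1⊕0⊕1⊕0⊕0 = 0
p2 (pos 2,3,6,7,10,11,14,15): XOR of data positions = 1⊕0⊕1⊕0⊕1⊕0⊕0 = 1
p4 (pos 4,5,6,7,12,13,14,15): XOR of data positions = 1⊕0⊕1⊕1⊕0⊕0⊕0 = 1
p8 (pos 8,9,10,11,12,13,14,15): XOR of data positions = 0⊕0⊕1⊕1⊕0⊕0⊕0 = 0
Codeword: 011110100011000

011110100011000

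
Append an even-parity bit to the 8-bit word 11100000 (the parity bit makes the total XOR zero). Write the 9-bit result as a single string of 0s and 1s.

111000001

XOR of the 8 data bits: 1⊕1⊕1⊕0⊕0⊕0⊕0⊕0 = 1
Parity bit = 1 (so all 9 bits XOR to 0).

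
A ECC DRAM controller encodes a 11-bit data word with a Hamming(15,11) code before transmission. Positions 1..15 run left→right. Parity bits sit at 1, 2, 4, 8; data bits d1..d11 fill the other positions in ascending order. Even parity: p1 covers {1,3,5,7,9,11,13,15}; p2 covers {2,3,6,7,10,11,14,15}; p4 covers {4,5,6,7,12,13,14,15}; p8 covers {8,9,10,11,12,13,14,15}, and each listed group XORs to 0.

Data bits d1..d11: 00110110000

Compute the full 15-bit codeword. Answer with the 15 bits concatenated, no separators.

000001100110000

Place data at non-parity positions: p1 p2 0 p4 0 1 1 p8 0 1 1 0 0 0 0
p1 (pos 1,3,5,7,9,11,13,15): XOR of data positions = 0⊕0⊕1⊕0⊕1⊕0⊕0 = 0
p2 (pos 2,3,6,7,10,11,14,15): XOR of data positions = 0⊕1⊕1⊕1⊕1⊕0⊕0 = 0
p4 (pos 4,5,6,7,12,13,14,15): XOR of data positions = 0⊕1⊕1⊕0⊕0⊕0⊕0 = 0
p8 (pos 8,9,10,11,12,13,14,15): XOR of data positions = 0⊕1⊕1⊕0⊕0⊕0⊕0 = 0
Codeword: 000001100110000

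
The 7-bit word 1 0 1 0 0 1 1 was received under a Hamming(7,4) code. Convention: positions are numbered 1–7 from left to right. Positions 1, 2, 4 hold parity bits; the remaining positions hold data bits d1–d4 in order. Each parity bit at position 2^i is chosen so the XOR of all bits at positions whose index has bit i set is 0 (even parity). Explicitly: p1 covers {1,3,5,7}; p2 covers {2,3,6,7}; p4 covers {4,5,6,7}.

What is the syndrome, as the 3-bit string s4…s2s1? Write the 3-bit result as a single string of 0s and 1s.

011

s1 (pos 1,3,5,7): 1⊕1⊕0⊕1 = 1
s2 (pos 2,3,6,7): 0⊕1⊕1⊕1 = 1
s4 (pos 4,5,6,7): 0⊕0⊕1⊕1 = 0
Syndrome s4…s1 = 011 → error at position 3.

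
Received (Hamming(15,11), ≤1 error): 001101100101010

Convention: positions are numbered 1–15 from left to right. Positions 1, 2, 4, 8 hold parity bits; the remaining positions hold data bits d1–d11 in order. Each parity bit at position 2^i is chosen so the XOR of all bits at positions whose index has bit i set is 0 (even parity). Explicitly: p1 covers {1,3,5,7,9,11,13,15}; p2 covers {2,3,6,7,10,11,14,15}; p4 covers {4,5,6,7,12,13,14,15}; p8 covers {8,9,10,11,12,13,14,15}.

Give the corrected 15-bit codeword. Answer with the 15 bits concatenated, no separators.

s1 (pos 1,3,5,7,9,11,13,15): 0⊕1⊕0⊕1⊕0⊕0⊕0⊕0 = 0
s2 (pos 2,3,6,7,10,11,14,15): 0⊕1⊕1⊕1⊕1⊕0⊕1⊕0 = 1
s4 (pos 4,5,6,7,12,13,14,15): 1⊕0⊕1⊕1⊕1⊕0⊕1⊕0 = 1
s8 (pos 8,9,10,11,12,13,14,15): 0⊕0⊕1⊕0⊕1⊕0⊕1⊕0 = 1
Syndrome s8…s1 = 1110 → error at position 14.
Flip position 14: 001101100101010 → 001101100101000

001101100101000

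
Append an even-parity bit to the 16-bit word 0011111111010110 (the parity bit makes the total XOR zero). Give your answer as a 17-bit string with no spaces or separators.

XOR of the 16 data bits: 0⊕0⊕1⊕1⊕1⊕1⊕1⊕1⊕1⊕1⊕0⊕1⊕0⊕1⊕1⊕0 = 1
Parity bit = 1 (so all 17 bits XOR to 0).

00111111110101101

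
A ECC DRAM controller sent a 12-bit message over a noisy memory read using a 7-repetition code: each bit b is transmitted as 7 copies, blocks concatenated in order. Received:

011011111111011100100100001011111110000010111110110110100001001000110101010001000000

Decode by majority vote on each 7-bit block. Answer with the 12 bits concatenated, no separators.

110010110000

Block 1 (0110111): 5 ones → 1
Block 2 (1111101): 6 ones → 1
Block 3 (1100100): 3 ones → 0
Block 4 (1000010): 2 ones → 0
Block 5 (1111111): 7 ones → 1
Block 6 (0000010): 1 one → 0
Block 7 (1111101): 6 ones → 1
Block 8 (1011010): 4 ones → 1
Block 9 (0001001): 2 ones → 0
Block 10 (0001101): 3 ones → 0
Block 11 (0101000): 2 ones → 0
Block 12 (1000000): 1 one → 0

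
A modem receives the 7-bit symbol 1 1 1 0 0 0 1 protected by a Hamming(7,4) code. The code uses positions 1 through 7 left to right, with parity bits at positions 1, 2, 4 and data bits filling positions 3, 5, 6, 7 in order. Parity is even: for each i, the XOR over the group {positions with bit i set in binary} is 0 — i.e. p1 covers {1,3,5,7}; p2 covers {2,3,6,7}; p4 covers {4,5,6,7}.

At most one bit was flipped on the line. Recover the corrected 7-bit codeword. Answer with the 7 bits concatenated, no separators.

1110000

s1 (pos 1,3,5,7): 1⊕1⊕0⊕1 = 1
s2 (pos 2,3,6,7): 1⊕1⊕0⊕1 = 1
s4 (pos 4,5,6,7): 0⊕0⊕0⊕1 = 1
Syndrome s4…s1 = 111 → error at position 7.
Flip position 7: 1110001 → 1110000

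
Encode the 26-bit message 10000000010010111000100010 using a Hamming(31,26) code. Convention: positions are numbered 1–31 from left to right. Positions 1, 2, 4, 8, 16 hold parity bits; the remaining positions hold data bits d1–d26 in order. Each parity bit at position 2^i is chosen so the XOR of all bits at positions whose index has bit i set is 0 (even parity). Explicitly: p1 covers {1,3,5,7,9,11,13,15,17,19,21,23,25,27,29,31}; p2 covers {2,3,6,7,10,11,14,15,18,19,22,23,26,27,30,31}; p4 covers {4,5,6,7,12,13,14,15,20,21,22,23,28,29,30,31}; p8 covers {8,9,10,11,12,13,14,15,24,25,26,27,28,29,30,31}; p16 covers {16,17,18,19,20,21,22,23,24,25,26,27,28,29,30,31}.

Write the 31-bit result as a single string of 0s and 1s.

Place data at non-parity positions: p1 p2 1 p4 0 0 0 p8 0 0 0 0 0 1 0 p16 0 1 0 1 1 1 0 0 0 1 0 0 0 1 0
p1 (pos 1,3,5,7,9,11,13,15,17,19,21,23,25,27,29,31): XOR of data positions = 1⊕0⊕0⊕0⊕0⊕0⊕0⊕0⊕0⊕1⊕0⊕0⊕0⊕0⊕0 = 0
p2 (pos 2,3,6,7,10,11,14,15,18,19,22,23,26,27,30,31): XOR of data positions = 1⊕0⊕0⊕0⊕0⊕1⊕0⊕1⊕0⊕1⊕0⊕1⊕0⊕1⊕0 = 0
p4 (pos 4,5,6,7,12,13,14,15,20,21,22,23,28,29,30,31): XOR of data positions = 0⊕0⊕0⊕0⊕0⊕1⊕0⊕1⊕1⊕1⊕0⊕0⊕0⊕1⊕0 = 1
p8 (pos 8,9,10,11,12,13,14,15,24,25,26,27,28,29,30,31): XOR of data positions = 0⊕0⊕0⊕0⊕0⊕1⊕0⊕0⊕0⊕1⊕0⊕0⊕0⊕1⊕0 = 1
p16 (pos 16,17,18,19,20,21,22,23,24,25,26,27,28,29,30,31): XOR of data positions = 0⊕1⊕0⊕1⊕1⊕1⊕0⊕0⊕0⊕1⊕0⊕0⊕0⊕1⊕0 = 0
Codeword: 0011000100000100010111000100010

0011000100000100010111000100010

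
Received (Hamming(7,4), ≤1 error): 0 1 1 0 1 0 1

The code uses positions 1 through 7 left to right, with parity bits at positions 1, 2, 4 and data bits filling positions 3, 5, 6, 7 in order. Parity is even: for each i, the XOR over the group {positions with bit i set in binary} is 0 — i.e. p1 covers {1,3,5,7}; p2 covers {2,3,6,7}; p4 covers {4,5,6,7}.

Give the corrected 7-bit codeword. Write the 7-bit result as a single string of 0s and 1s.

0100101

s1 (pos 1,3,5,7): 0⊕1⊕1⊕1 = 1
s2 (pos 2,3,6,7): 1⊕1⊕0⊕1 = 1
s4 (pos 4,5,6,7): 0⊕1⊕0⊕1 = 0
Syndrome s4…s1 = 011 → error at position 3.
Flip position 3: 0110101 → 0100101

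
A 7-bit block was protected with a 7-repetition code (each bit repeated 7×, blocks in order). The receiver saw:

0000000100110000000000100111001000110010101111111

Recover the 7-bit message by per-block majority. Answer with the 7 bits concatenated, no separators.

Block 1 (0000000): 0 ones → 0
Block 2 (1001100): 3 ones → 0
Block 3 (0000000): 0 ones → 0
Block 4 (0100111): 4 ones → 1
Block 5 (0010001): 2 ones → 0
Block 6 (1001010): 3 ones → 0
Block 7 (1111111): 7 ones → 1

0001001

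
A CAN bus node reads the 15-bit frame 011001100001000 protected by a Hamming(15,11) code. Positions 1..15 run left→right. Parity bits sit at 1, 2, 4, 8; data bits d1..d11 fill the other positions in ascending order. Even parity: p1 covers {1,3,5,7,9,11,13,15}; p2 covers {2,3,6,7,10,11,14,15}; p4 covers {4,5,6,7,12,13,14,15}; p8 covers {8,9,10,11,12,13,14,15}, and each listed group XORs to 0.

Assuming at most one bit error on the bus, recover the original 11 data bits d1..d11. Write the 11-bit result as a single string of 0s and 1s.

s1 (pos 1,3,5,7,9,11,13,15): 0⊕1⊕0⊕1⊕0⊕0⊕0⊕0 = 0
s2 (pos 2,3,6,7,10,11,14,15): 1⊕1⊕1⊕1⊕0⊕0⊕0⊕0 = 0
s4 (pos 4,5,6,7,12,13,14,15): 0⊕0⊕1⊕1⊕1⊕0⊕0⊕0 = 1
s8 (pos 8,9,10,11,12,13,14,15): 0⊕0⊕0⊕0⊕1⊕0⊕0⊕0 = 1
Syndrome s8…s1 = 1100 → error at position 12.
Flip position 12: 011001100001000 → 011001100000000
Read data bits from positions 3,5,6,7,9,10,11,12,13,14,15: 10110000000

10110000000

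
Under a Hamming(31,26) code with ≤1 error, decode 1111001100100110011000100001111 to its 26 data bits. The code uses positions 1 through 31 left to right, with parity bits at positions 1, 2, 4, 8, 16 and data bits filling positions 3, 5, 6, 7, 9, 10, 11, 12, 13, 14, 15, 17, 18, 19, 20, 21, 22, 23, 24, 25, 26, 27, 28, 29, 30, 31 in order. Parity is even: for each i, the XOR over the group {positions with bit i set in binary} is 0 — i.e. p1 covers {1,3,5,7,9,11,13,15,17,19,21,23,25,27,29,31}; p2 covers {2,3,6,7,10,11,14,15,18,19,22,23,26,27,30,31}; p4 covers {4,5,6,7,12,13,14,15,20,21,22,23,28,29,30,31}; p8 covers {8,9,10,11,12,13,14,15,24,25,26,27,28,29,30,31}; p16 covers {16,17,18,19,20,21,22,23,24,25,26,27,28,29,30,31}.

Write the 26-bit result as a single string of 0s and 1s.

s1 (pos 1,3,5,7,9,11,13,15,17,19,21,23,25,27,29,31): 1⊕1⊕0⊕1⊕0⊕1⊕0⊕1⊕0⊕1⊕0⊕1⊕0⊕0⊕1⊕1 = 1
s2 (pos 2,3,6,7,10,11,14,15,18,19,22,23,26,27,30,31): 1⊕1⊕0⊕1⊕0⊕1⊕1⊕1⊕1⊕1⊕0⊕1⊕0⊕0⊕1⊕1 = 1
s4 (pos 4,5,6,7,12,13,14,15,20,21,22,23,28,29,30,31): 1⊕0⊕0⊕1⊕0⊕0⊕1⊕1⊕0⊕0⊕0⊕1⊕1⊕1⊕1⊕1 = 1
s8 (pos 8,9,10,11,12,13,14,15,24,25,26,27,28,29,30,31): 1⊕0⊕0⊕1⊕0⊕0⊕1⊕1⊕0⊕0⊕0⊕0⊕1⊕1⊕1⊕1 = 0
s16 (pos 16,17,18,19,20,21,22,23,24,25,26,27,28,29,30,31): 0⊕0⊕1⊕1⊕0⊕0⊕0⊕1⊕0⊕0⊕0⊕0⊕1⊕1⊕1⊕1 = 1
Syndrome s16…s1 = 10111 → error at position 23.
Flip position 23: 1111001100100110011000100001111 → 1111001100100110011000000001111
Read data bits from positions 3,5,6,7,9,10,11,12,13,14,15,17,18,19,20,21,22,23,24,25,26,27,28,29,30,31: 10010010011011000000001111

10010010011011000000001111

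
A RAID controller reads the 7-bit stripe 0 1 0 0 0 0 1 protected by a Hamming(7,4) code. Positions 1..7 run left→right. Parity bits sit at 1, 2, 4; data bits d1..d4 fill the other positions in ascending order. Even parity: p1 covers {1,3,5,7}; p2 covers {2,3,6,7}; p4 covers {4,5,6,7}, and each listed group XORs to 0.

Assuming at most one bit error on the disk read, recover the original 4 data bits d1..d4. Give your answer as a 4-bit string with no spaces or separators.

s1 (pos 1,3,5,7): 0⊕0⊕0⊕1 = 1
s2 (pos 2,3,6,7): 1⊕0⊕0⊕1 = 0
s4 (pos 4,5,6,7): 0⊕0⊕0⊕1 = 1
Syndrome s4…s1 = 101 → error at position 5.
Flip position 5: 0100001 → 0100101
Read data bits from positions 3,5,6,7: 0101

0101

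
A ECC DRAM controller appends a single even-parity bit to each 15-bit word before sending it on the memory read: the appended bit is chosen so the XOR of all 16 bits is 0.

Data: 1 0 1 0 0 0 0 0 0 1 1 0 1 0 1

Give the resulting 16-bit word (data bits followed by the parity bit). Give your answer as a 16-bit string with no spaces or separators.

XOR of the 15 data bits: 1⊕0⊕1⊕0⊕0⊕0⊕0⊕0⊕0⊕1⊕1⊕0⊕1⊕0⊕1 = 0
Parity bit = 0 (so all 16 bits XOR to 0).

1010000001101010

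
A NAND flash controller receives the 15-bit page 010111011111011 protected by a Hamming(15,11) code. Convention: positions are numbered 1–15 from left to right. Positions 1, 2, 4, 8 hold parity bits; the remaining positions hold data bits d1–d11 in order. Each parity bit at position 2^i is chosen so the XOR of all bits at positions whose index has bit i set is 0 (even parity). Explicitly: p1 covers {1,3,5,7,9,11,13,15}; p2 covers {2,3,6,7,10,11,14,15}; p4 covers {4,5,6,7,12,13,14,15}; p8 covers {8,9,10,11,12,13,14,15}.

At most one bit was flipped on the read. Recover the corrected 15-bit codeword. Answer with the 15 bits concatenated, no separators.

s1 (pos 1,3,5,7,9,11,13,15): 0⊕0⊕1⊕0⊕1⊕1⊕0⊕1 = 0
s2 (pos 2,3,6,7,10,11,14,15): 1⊕0⊕1⊕0⊕1⊕1⊕1⊕1 = 0
s4 (pos 4,5,6,7,12,13,14,15): 1⊕1⊕1⊕0⊕1⊕0⊕1⊕1 = 0
s8 (pos 8,9,10,11,12,13,14,15): 1⊕1⊕1⊕1⊕1⊕0⊕1⊕1 = 1
Syndrome s8…s1 = 1000 → error at position 8.
Flip position 8: 010111011111011 → 010111001111011

010111001111011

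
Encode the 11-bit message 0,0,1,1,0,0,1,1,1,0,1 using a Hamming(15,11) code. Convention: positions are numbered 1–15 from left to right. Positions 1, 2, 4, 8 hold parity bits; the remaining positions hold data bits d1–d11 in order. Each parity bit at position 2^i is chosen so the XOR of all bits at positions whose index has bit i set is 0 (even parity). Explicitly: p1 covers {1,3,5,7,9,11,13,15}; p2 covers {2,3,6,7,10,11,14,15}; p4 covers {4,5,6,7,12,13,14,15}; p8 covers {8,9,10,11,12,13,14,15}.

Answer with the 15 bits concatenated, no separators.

Place data at non-parity positions: p1 p2 0 p4 0 1 1 p8 0 0 1 1 1 0 1
p1 (pos 1,3,5,7,9,11,13,15): XOR of data positions = 0⊕0⊕1⊕0⊕1⊕1⊕1 = 0
p2 (pos 2,3,6,7,10,11,14,15): XOR of data positions = 0⊕1⊕1⊕0⊕1⊕0⊕1 = 0
p4 (pos 4,5,6,7,12,13,14,15): XOR of data positions = 0⊕1⊕1⊕1⊕1⊕0⊕1 = 1
p8 (pos 8,9,10,11,12,13,14,15): XOR of data positions = 0⊕0⊕1⊕1⊕1⊕0⊕1 = 0
Codeword: 000101100011101

000101100011101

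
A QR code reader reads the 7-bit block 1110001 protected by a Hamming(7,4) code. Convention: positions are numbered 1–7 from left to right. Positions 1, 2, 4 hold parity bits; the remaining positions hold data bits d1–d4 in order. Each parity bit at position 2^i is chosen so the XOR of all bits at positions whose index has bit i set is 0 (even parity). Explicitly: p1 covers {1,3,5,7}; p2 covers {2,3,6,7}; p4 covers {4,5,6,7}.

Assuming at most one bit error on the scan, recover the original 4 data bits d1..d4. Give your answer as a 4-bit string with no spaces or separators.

s1 (pos 1,3,5,7): 1⊕1⊕0⊕1 = 1
s2 (pos 2,3,6,7): 1⊕1⊕0⊕1 = 1
s4 (pos 4,5,6,7): 0⊕0⊕0⊕1 = 1
Syndrome s4…s1 = 111 → error at position 7.
Flip position 7: 1110001 → 1110000
Read data bits from positions 3,5,6,7: 1000

1000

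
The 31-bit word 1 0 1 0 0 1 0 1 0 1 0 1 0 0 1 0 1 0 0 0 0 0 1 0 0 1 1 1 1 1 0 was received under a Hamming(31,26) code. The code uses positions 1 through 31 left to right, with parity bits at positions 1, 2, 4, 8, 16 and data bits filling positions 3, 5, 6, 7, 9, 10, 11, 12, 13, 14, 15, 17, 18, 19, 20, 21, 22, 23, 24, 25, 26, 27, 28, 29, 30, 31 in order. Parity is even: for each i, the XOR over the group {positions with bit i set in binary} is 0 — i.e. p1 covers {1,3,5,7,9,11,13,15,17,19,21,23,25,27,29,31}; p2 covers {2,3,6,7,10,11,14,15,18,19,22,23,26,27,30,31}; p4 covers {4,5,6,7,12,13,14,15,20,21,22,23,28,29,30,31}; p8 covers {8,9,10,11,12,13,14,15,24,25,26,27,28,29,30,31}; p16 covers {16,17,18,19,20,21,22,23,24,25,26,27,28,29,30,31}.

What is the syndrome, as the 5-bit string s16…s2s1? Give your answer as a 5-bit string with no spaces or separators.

s1 (pos 1,3,5,7,9,11,13,15,17,19,21,23,25,27,29,31): 1⊕1⊕0⊕0⊕0⊕0⊕0⊕1⊕1⊕0⊕0⊕1⊕0⊕1⊕1⊕0 = 1
s2 (pos 2,3,6,7,10,11,14,15,18,19,22,23,26,27,30,31): 0⊕1⊕1⊕0⊕1⊕0⊕0⊕1⊕0⊕0⊕0⊕1⊕1⊕1⊕1⊕0 = 0
s4 (pos 4,5,6,7,12,13,14,15,20,21,22,23,28,29,30,31): 0⊕0⊕1⊕0⊕1⊕0⊕0⊕1⊕0⊕0⊕0⊕1⊕1⊕1⊕1⊕0 = 1
s8 (pos 8,9,10,11,12,13,14,15,24,25,26,27,28,29,30,31): 1⊕0⊕1⊕0⊕1⊕0⊕0⊕1⊕0⊕0⊕1⊕1⊕1⊕1⊕1⊕0 = 1
s16 (pos 16,17,18,19,20,21,22,23,24,25,26,27,28,29,30,31): 0⊕1⊕0⊕0⊕0⊕0⊕0⊕1⊕0⊕0⊕1⊕1⊕1⊕1⊕1⊕0 = 1
Syndrome s16…s1 = 11101 → error at position 29.

11101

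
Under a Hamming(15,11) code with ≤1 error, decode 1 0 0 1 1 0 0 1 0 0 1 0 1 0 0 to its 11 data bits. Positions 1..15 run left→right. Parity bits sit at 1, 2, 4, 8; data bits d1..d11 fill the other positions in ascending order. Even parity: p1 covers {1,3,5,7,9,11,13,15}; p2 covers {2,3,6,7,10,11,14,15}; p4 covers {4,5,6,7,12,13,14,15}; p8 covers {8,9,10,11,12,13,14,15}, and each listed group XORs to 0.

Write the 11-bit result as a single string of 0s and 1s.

01000010110

s1 (pos 1,3,5,7,9,11,13,15): 1⊕0⊕1⊕0⊕0⊕1⊕1⊕0 = 0
s2 (pos 2,3,6,7,10,11,14,15): 0⊕0⊕0⊕0⊕0⊕1⊕0⊕0 = 1
s4 (pos 4,5,6,7,12,13,14,15): 1⊕1⊕0⊕0⊕0⊕1⊕0⊕0 = 1
s8 (pos 8,9,10,11,12,13,14,15): 1⊕0⊕0⊕1⊕0⊕1⊕0⊕0 = 1
Syndrome s8…s1 = 1110 → error at position 14.
Flip position 14: 100110010010100 → 100110010010110
Read data bits from positions 3,5,6,7,9,10,11,12,13,14,15: 01000010110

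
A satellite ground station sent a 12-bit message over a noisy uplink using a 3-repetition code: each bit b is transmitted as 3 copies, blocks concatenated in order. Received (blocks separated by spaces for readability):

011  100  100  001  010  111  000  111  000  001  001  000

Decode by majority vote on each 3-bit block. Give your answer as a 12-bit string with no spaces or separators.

100001010000

Block 1 (011): 2 ones → 1
Block 2 (100): 1 one → 0
Block 3 (100): 1 one → 0
Block 4 (001): 1 one → 0
Block 5 (010): 1 one → 0
Block 6 (111): 3 ones → 1
Block 7 (000): 0 ones → 0
Block 8 (111): 3 ones → 1
Block 9 (000): 0 ones → 0
Block 10 (001): 1 one → 0
Block 11 (001): 1 one → 0
Block 12 (000): 0 ones → 0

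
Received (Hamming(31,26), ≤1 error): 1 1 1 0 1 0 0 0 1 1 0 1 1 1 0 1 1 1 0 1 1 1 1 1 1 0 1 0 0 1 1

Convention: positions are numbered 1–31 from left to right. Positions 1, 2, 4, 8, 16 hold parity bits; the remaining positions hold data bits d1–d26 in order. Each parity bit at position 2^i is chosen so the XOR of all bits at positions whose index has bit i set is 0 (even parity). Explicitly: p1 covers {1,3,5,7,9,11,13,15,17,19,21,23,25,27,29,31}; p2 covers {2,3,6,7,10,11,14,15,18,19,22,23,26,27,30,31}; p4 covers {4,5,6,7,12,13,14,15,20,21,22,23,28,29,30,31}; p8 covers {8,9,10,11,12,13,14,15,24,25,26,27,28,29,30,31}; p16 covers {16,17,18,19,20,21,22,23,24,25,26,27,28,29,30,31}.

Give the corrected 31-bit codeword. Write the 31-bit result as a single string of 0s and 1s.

s1 (pos 1,3,5,7,9,11,13,15,17,19,21,23,25,27,29,31): 1⊕1⊕1⊕0⊕1⊕0⊕1⊕0⊕1⊕0⊕1⊕1⊕1⊕1⊕0⊕1 = 1
s2 (pos 2,3,6,7,10,11,14,15,18,19,22,23,26,27,30,31): 1⊕1⊕0⊕0⊕1⊕0⊕1⊕0⊕1⊕0⊕1⊕1⊕0⊕1⊕1⊕1 = 0
s4 (pos 4,5,6,7,12,13,14,15,20,21,22,23,28,29,30,31): 0⊕1⊕0⊕0⊕1⊕1⊕1⊕0⊕1⊕1⊕1⊕1⊕0⊕0⊕1⊕1 = 0
s8 (pos 8,9,10,11,12,13,14,15,24,25,26,27,28,29,30,31): 0⊕1⊕1⊕0⊕1⊕1⊕1⊕0⊕1⊕1⊕0⊕1⊕0⊕0⊕1⊕1 = 0
s16 (pos 16,17,18,19,20,21,22,23,24,25,26,27,28,29,30,31): 1⊕1⊕1⊕0⊕1⊕1⊕1⊕1⊕1⊕1⊕0⊕1⊕0⊕0⊕1⊕1 = 0
Syndrome s16…s1 = 00001 → error at position 1.
Flip position 1: 1110100011011101110111111010011 → 0110100011011101110111111010011

0110100011011101110111111010011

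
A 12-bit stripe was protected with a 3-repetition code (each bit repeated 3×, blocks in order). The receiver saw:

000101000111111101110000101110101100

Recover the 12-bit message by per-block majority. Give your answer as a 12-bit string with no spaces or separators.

010111101110

Block 1 (000): 0 ones → 0
Block 2 (101): 2 ones → 1
Block 3 (000): 0 ones → 0
Block 4 (111): 3 ones → 1
Block 5 (111): 3 ones → 1
Block 6 (101): 2 ones → 1
Block 7 (110): 2 ones → 1
Block 8 (000): 0 ones → 0
Block 9 (101): 2 ones → 1
Block 10 (110): 2 ones → 1
Block 11 (101): 2 ones → 1
Block 12 (100): 1 one → 0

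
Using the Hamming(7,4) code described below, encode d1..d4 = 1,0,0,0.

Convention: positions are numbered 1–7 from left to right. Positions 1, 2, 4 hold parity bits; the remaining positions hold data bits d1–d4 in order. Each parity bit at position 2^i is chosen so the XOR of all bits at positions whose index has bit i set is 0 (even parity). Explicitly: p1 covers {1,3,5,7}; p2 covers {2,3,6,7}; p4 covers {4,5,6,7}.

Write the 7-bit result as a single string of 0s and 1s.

1110000

Place data at non-parity positions: p1 p2 1 p4 0 0 0
p1 (pos 1,3,5,7): XOR of data positions = 1⊕0⊕0 = 1
p2 (pos 2,3,6,7): XOR of data positions = 1⊕0⊕0 = 1
p4 (pos 4,5,6,7): XOR of data positions = 0⊕0⊕0 = 0
Codeword: 1110000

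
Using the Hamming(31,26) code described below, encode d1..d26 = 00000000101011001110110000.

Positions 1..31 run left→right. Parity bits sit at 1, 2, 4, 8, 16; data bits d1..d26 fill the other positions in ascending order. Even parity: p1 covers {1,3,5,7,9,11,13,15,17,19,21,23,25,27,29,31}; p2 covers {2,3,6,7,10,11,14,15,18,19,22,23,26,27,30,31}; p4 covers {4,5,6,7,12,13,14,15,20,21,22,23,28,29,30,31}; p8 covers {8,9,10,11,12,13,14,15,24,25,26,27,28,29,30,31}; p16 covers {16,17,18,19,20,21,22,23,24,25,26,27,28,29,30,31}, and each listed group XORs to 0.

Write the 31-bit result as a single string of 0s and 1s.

Place data at non-parity positions: p1 p2 0 p4 0 0 0 p8 0 0 0 0 1 0 1 p16 0 1 1 0 0 1 1 1 0 1 1 0 0 0 0
p1 (pos 1,3,5,7,9,11,13,15,17,19,21,23,25,27,29,31): XOR of data positions = 0⊕0⊕0⊕0⊕0⊕1⊕1⊕0⊕1⊕0⊕1⊕0⊕1⊕0⊕0 = 1
p2 (pos 2,3,6,7,10,11,14,15,18,19,22,23,26,27,30,31): XOR of data positions = 0⊕0⊕0⊕0⊕0⊕0⊕1⊕1⊕1⊕1⊕1⊕1⊕1⊕0⊕0 = 1
p4 (pos 4,5,6,7,12,13,14,15,20,21,22,23,28,29,30,31): XOR of data positions = 0⊕0⊕0⊕0⊕1⊕0⊕1⊕0⊕0⊕1⊕1⊕0⊕0⊕0⊕0 = 0
p8 (pos 8,9,10,11,12,13,14,15,24,25,26,27,28,29,30,31): XOR of data positions = 0⊕0⊕0⊕0⊕1⊕0⊕1⊕1⊕0⊕1⊕1⊕0⊕0⊕0⊕0 = 1
p16 (pos 16,17,18,19,20,21,22,23,24,25,26,27,28,29,30,31): XOR of data positions = 0⊕1⊕1⊕0⊕0⊕1⊕1⊕1⊕0⊕1⊕1⊕0⊕0⊕0⊕0 = 1
Codeword: 1100000100001011011001110110000

1100000100001011011001110110000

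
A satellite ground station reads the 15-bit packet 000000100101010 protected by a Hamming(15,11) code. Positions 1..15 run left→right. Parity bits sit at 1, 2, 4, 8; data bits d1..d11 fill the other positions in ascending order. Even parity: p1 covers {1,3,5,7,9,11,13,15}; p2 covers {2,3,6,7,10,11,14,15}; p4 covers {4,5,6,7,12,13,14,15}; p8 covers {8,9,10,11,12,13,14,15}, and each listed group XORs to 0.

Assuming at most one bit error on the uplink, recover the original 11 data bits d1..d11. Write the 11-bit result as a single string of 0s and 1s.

s1 (pos 1,3,5,7,9,11,13,15): 0⊕0⊕0⊕1⊕0⊕0⊕0⊕0 = 1
s2 (pos 2,3,6,7,10,11,14,15): 0⊕0⊕0⊕1⊕1⊕0⊕1⊕0 = 1
s4 (pos 4,5,6,7,12,13,14,15): 0⊕0⊕0⊕1⊕1⊕0⊕1⊕0 = 1
s8 (pos 8,9,10,11,12,13,14,15): 0⊕0⊕1⊕0⊕1⊕0⊕1⊕0 = 1
Syndrome s8…s1 = 1111 → error at position 15.
Flip position 15: 000000100101010 → 000000100101011
Read data bits from positions 3,5,6,7,9,10,11,12,13,14,15: 00010101011

00010101011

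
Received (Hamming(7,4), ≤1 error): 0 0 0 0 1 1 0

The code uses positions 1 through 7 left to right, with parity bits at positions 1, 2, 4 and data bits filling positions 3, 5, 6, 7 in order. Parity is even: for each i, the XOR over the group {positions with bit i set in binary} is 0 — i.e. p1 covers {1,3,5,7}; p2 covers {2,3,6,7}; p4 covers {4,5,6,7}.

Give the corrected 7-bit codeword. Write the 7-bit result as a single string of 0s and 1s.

0010110

s1 (pos 1,3,5,7): 0⊕0⊕1⊕0 = 1
s2 (pos 2,3,6,7): 0⊕0⊕1⊕0 = 1
s4 (pos 4,5,6,7): 0⊕1⊕1⊕0 = 0
Syndrome s4…s1 = 011 → error at position 3.
Flip position 3: 0000110 → 0010110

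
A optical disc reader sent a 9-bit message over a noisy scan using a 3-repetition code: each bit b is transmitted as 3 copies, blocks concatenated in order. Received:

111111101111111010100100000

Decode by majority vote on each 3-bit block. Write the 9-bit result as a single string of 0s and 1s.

111110000

Block 1 (111): 3 ones → 1
Block 2 (111): 3 ones → 1
Block 3 (101): 2 ones → 1
Block 4 (111): 3 ones → 1
Block 5 (111): 3 ones → 1
Block 6 (010): 1 one → 0
Block 7 (100): 1 one → 0
Block 8 (100): 1 one → 0
Block 9 (000): 0 ones → 0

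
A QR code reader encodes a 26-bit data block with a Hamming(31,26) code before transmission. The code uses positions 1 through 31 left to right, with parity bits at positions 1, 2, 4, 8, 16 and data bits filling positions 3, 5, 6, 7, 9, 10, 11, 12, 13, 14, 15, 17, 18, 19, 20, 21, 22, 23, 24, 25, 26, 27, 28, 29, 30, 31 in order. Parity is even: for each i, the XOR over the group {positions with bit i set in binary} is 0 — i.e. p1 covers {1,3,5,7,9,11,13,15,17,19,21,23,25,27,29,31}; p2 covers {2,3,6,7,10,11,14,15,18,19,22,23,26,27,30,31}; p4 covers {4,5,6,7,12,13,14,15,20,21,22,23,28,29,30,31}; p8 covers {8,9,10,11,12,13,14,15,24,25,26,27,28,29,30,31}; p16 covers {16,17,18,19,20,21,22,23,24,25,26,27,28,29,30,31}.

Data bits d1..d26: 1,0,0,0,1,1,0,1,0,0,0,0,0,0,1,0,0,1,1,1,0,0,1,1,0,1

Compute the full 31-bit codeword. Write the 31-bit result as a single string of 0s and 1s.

0010000011010001000100111001101

Place data at non-parity positions: p1 p2 1 p4 0 0 0 p8 1 1 0 1 0 0 0 p16 0 0 0 1 0 0 1 1 1 0 0 1 1 0 1
p1 (pos 1,3,5,7,9,11,13,15,17,19,21,23,25,27,29,31): XOR of data positions = 1⊕0⊕0⊕1⊕0⊕0⊕0⊕0⊕0⊕0⊕1⊕1⊕0⊕1⊕1 = 0
p2 (pos 2,3,6,7,10,11,14,15,18,19,22,23,26,27,30,31): XOR of data positions = 1⊕0⊕0⊕1⊕0⊕0⊕0⊕0⊕0⊕0⊕1⊕0⊕0⊕0⊕1 = 0
p4 (pos 4,5,6,7,12,13,14,15,20,21,22,23,28,29,30,31): XOR of data positions = 0⊕0⊕0⊕1⊕0⊕0⊕0⊕1⊕0⊕0⊕1⊕1⊕1⊕0⊕1 = 0
p8 (pos 8,9,10,11,12,13,14,15,24,25,26,27,28,29,30,31): XOR of data positions = 1⊕1⊕0⊕1⊕0⊕0⊕0⊕1⊕1⊕0⊕0⊕1⊕1⊕0⊕1 = 0
p16 (pos 16,17,18,19,20,21,22,23,24,25,26,27,28,29,30,31): XOR of data positions = 0⊕0⊕0⊕1⊕0⊕0⊕1⊕1⊕1⊕0⊕0⊕1⊕1⊕0⊕1 = 1
Codeword: 0010000011010001000100111001101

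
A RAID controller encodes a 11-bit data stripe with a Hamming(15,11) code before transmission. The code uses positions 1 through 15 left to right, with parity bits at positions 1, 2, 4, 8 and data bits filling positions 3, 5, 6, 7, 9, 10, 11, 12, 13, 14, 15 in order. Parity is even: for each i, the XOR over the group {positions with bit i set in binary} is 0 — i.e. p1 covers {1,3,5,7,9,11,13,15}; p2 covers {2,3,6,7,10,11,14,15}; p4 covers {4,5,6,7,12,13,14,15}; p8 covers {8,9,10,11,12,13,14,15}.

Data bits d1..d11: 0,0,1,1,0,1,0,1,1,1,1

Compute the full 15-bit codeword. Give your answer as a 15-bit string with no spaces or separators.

110001110101111

Place data at non-parity positions: p1 p2 0 p4 0 1 1 p8 0 1 0 1 1 1 1
p1 (pos 1,3,5,7,9,11,13,15): XOR of data positions = 0⊕0⊕1⊕0⊕0⊕1⊕1 = 1
p2 (pos 2,3,6,7,10,11,14,15): XOR of data positions = 0⊕1⊕1⊕1⊕0⊕1⊕1 = 1
p4 (pos 4,5,6,7,12,13,14,15): XOR of data positions = 0⊕1⊕1⊕1⊕1⊕1⊕1 = 0
p8 (pos 8,9,10,11,12,13,14,15): XOR of data positions = 0⊕1⊕0⊕1⊕1⊕1⊕1 = 1
Codeword: 110001110101111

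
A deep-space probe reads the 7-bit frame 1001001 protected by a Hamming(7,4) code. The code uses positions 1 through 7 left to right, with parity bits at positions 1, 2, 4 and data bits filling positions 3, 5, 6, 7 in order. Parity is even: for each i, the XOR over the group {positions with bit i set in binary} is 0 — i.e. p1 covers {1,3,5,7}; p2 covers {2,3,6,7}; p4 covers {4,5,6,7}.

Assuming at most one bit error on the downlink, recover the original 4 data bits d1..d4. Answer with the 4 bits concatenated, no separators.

0001

s1 (pos 1,3,5,7): 1⊕0⊕0⊕1 = 0
s2 (pos 2,3,6,7): 0⊕0⊕0⊕1 = 1
s4 (pos 4,5,6,7): 1⊕0⊕0⊕1 = 0
Syndrome s4…s1 = 010 → error at position 2.
Flip position 2: 1001001 → 1101001
Read data bits from positions 3,5,6,7: 0001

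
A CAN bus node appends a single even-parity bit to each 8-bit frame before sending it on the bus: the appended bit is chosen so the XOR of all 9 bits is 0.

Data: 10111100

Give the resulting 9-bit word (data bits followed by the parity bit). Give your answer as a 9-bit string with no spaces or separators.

XOR of the 8 data bits: 1⊕0⊕1⊕1⊕1⊕1⊕0⊕0 = 1
Parity bit = 1 (so all 9 bits XOR to 0).

101111001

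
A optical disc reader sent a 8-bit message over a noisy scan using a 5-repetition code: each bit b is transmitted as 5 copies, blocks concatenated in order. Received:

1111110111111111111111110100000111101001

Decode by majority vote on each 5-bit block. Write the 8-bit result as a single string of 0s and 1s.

Block 1 (11111): 5 ones → 1
Block 2 (10111): 4 ones → 1
Block 3 (11111): 5 ones → 1
Block 4 (11111): 5 ones → 1
Block 5 (11110): 4 ones → 1
Block 6 (10000): 1 one → 0
Block 7 (01111): 4 ones → 1
Block 8 (01001): 2 ones → 0

11111010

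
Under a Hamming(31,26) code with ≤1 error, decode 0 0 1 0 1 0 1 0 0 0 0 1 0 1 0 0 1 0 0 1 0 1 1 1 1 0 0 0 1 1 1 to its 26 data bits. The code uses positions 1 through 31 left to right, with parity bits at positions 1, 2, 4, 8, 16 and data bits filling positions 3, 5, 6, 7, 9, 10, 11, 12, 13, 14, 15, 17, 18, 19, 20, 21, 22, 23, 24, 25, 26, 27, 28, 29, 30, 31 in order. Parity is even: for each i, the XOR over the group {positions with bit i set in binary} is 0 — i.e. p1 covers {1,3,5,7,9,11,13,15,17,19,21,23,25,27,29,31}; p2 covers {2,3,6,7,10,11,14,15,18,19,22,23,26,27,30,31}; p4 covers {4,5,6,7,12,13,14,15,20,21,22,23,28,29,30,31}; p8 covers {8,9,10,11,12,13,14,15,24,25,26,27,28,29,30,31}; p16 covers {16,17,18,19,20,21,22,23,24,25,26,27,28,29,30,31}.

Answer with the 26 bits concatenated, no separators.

s1 (pos 1,3,5,7,9,11,13,15,17,19,21,23,25,27,29,31): 0⊕1⊕1⊕1⊕0⊕0⊕0⊕0⊕1⊕0⊕0⊕1⊕1⊕0⊕1⊕1 = 0
s2 (pos 2,3,6,7,10,11,14,15,18,19,22,23,26,27,30,31): 0⊕1⊕0⊕1⊕0⊕0⊕1⊕0⊕0⊕0⊕1⊕1⊕0⊕0⊕1⊕1 = 1
s4 (pos 4,5,6,7,12,13,14,15,20,21,22,23,28,29,30,31): 0⊕1⊕0⊕1⊕1⊕0⊕1⊕0⊕1⊕0⊕1⊕1⊕0⊕1⊕1⊕1 = 0
s8 (pos 8,9,10,11,12,13,14,15,24,25,26,27,28,29,30,31): 0⊕0⊕0⊕0⊕1⊕0⊕1⊕0⊕1⊕1⊕0⊕0⊕0⊕1⊕1⊕1 = 1
s16 (pos 16,17,18,19,20,21,22,23,24,25,26,27,28,29,30,31): 0⊕1⊕0⊕0⊕1⊕0⊕1⊕1⊕1⊕1⊕0⊕0⊕0⊕1⊕1⊕1 = 1
Syndrome s16…s1 = 11010 → error at position 26.
Flip position 26: 0010101000010100100101111000111 → 0010101000010100100101111100111
Read data bits from positions 3,5,6,7,9,10,11,12,13,14,15,17,18,19,20,21,22,23,24,25,26,27,28,29,30,31: 11010001010100101111100111

11010001010100101111100111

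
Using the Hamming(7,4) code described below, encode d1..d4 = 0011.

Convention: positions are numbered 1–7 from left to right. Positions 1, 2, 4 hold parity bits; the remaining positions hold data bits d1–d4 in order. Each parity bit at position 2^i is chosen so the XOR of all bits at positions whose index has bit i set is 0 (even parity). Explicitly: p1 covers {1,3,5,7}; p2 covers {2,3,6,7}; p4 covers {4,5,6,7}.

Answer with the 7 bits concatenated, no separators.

Place data at non-parity positions: p1 p2 0 p4 0 1 1
p1 (pos 1,3,5,7): XOR of data positions = 0⊕0⊕1 = 1
p2 (pos 2,3,6,7): XOR of data positions = 0⊕1⊕1 = 0
p4 (pos 4,5,6,7): XOR of data positions = 0⊕1⊕1 = 0
Codeword: 1000011

1000011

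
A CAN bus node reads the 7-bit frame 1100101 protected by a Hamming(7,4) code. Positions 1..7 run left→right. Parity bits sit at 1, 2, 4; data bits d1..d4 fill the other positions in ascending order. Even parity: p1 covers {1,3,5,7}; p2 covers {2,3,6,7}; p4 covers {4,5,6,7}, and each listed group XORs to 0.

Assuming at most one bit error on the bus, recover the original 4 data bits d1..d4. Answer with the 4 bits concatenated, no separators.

s1 (pos 1,3,5,7): 1⊕0⊕1⊕1 = 1
s2 (pos 2,3,6,7): 1⊕0⊕0⊕1 = 0
s4 (pos 4,5,6,7): 0⊕1⊕0⊕1 = 0
Syndrome s4…s1 = 001 → error at position 1.
Flip position 1: 1100101 → 0100101
Read data bits from positions 3,5,6,7: 0101

0101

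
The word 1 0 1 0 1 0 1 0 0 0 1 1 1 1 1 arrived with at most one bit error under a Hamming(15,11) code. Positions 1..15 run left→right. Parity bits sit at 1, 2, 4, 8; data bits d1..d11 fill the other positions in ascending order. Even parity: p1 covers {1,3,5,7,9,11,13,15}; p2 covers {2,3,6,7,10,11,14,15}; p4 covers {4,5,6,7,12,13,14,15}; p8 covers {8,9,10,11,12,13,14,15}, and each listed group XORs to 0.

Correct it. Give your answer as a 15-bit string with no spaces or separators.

101010100001111

s1 (pos 1,3,5,7,9,11,13,15): 1⊕1⊕1⊕1⊕0⊕1⊕1⊕1 = 1
s2 (pos 2,3,6,7,10,11,14,15): 0⊕1⊕0⊕1⊕0⊕1⊕1⊕1 = 1
s4 (pos 4,5,6,7,12,13,14,15): 0⊕1⊕0⊕1⊕1⊕1⊕1⊕1 = 0
s8 (pos 8,9,10,11,12,13,14,15): 0⊕0⊕0⊕1⊕1⊕1⊕1⊕1 = 1
Syndrome s8…s1 = 1011 → error at position 11.
Flip position 11: 101010100011111 → 101010100001111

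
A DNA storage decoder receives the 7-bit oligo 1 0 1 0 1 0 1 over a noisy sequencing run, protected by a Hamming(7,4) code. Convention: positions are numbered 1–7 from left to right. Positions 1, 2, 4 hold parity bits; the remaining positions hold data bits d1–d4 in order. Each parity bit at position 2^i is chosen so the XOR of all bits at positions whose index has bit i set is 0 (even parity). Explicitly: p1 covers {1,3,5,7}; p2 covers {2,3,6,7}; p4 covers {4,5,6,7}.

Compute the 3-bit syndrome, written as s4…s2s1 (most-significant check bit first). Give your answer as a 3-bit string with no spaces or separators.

s1 (pos 1,3,5,7): 1⊕1⊕1⊕1 = 0
s2 (pos 2,3,6,7): 0⊕1⊕0⊕1 = 0
s4 (pos 4,5,6,7): 0⊕1⊕0⊕1 = 0
Syndrome s4…s1 = 000 → no error.

000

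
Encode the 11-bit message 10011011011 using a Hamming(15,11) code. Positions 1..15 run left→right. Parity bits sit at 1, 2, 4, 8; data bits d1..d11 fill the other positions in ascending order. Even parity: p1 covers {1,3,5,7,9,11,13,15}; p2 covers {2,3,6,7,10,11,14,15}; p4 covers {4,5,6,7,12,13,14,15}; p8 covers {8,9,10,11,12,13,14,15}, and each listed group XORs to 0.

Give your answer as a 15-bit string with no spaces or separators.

Place data at non-parity positions: p1 p2 1 p4 0 0 1 p8 1 0 1 1 0 1 1
p1 (pos 1,3,5,7,9,11,13,15): XOR of data positions = 1⊕0⊕1⊕1⊕1⊕0⊕1 = 1
p2 (pos 2,3,6,7,10,11,14,15): XOR of data positions = 1⊕0⊕1⊕0⊕1⊕1⊕1 = 1
p4 (pos 4,5,6,7,12,13,14,15): XOR of data positions = 0⊕0⊕1⊕1⊕0⊕1⊕1 = 0
p8 (pos 8,9,10,11,12,13,14,15): XOR of data positions = 1⊕0⊕1⊕1⊕0⊕1⊕1 = 1
Codeword: 111000111011011

111000111011011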